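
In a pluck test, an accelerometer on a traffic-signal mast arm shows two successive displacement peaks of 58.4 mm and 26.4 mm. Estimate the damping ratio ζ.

0.125

Logarithmic decrement δ = (1/n)·ln(x₀/x_n) = (1/1)·ln(58.4/26.4) = (1/1)·ln(2.212) = 0.7940.
ζ = δ/√(4π² + δ²) = 0.7940/√(39.48 + 0.630) = 0.7940/6.333 = 0.1254.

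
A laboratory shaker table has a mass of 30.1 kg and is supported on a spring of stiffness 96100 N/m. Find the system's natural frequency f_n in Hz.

8.99 Hz

ω_n = √(k/m) = √(96100/30.1) = √3193 = 56.50 rad/s.
f_n = ω_n/(2π) = 56.50/6.283 = 8.993 Hz.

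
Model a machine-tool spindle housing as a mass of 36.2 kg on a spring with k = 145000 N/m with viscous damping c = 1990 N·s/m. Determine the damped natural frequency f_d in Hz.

ω_n = √(k/m) = √(145000/36.2) = 63.29 rad/s.
Critical damping c_c = 2√(k·m) = 2√(145000 × 36.2) = 4582 N·s/m, so ζ = c/c_c = 1990/4582 = 0.4343.
ω_d = ω_n√(1 − ζ²) = 63.29 × √(1 − 0.189) = 57.01 rad/s.
f_d = ω_d/(2π) = 9.073 Hz.

9.07 Hz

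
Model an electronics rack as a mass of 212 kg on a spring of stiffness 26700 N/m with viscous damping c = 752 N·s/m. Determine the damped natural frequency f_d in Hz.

1.76 Hz

ω_n = √(k/m) = √(26700/212) = 11.22 rad/s.
Critical damping c_c = 2√(k·m) = 2√(26700 × 212) = 4758 N·s/m, so ζ = c/c_c = 752/4758 = 0.1580.
ω_d = ω_n√(1 − ζ²) = 11.22 × √(1 − 0.0250) = 11.08 rad/s.
f_d = ω_d/(2π) = 1.764 Hz.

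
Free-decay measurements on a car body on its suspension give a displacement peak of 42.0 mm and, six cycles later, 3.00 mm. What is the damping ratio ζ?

0.0698

Logarithmic decrement δ = (1/n)·ln(x₀/x_n) = (1/6)·ln(42.0/3.00) = (1/6)·ln(14.00) = 0.4398.
ζ = δ/√(4π² + δ²) = 0.4398/√(39.48 + 0.193) = 0.4398/6.299 = 0.06983.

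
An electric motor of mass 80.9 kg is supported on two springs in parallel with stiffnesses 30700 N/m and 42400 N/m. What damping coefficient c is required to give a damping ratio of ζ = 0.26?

1260 N·s/m

Parallel springs add: k_eq = 30700 + 42400 = 73100 N/m.
c_c = 2√(k_eq·m) = 2√(73100 × 80.9) = 4864 N·s/m.
c = ζ·c_c = 0.26 × 4864 = 1265 N·s/m.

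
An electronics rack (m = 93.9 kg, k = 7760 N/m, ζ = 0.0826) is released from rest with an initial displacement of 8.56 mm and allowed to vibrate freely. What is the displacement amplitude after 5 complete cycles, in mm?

Logarithmic decrement δ = 2πζ/√(1 − ζ²) = 2π × 0.08260/√(1 − 0.00682) = 0.5208.
After n cycles, x_n/x₀ = e^(−nδ), so x_5 = 8.56 × e^(−5 × 0.5208) = 8.56 × 0.07399 = 0.6333 mm.

0.633 mm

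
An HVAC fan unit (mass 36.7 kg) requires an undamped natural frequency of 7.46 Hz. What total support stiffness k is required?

80600 N/m

ω_n = 2πf_n = 2π × 7.46 = 46.87 rad/s.
k = m·ω_n² = 36.7 × 46.87² = 36.7 × 2197 = 80630 N/m.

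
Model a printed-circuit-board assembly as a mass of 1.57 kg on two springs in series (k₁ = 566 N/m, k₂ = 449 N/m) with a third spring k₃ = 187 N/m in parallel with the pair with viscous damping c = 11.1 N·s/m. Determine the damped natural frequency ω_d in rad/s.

16.3 rad/s

Series pair: k_s = k₁k₂/(k₁+k₂) = (566)(449)/(566 + 449) = 250.4 N/m. In parallel with k₃: k_eq = 250.4 + 187 = 437.4 N/m.
ω_n = √(k_eq/m) = √(437.4/1.57) = 16.69 rad/s.
Critical damping c_c = 2√(k_eq·m) = 2√(437.4 × 1.57) = 52.41 N·s/m, so ζ = c/c_c = 11.1/52.41 = 0.2118.
ω_d = ω_n√(1 − ζ²) = 16.69 × √(1 − 0.0449) = 16.31 rad/s.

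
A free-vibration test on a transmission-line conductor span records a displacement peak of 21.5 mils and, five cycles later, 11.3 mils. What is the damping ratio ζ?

0.0205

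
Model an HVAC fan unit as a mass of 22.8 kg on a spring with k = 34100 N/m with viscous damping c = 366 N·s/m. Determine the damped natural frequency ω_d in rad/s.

ω_n = √(k/m) = √(34100/22.8) = 38.67 rad/s.
Critical damping c_c = 2√(k·m) = 2√(34100 × 22.8) = 1763 N·s/m, so ζ = c/c_c = 366/1763 = 0.2075.
ω_d = ω_n√(1 − ζ²) = 38.67 × √(1 − 0.0431) = 37.83 rad/s.

37.8 rad/s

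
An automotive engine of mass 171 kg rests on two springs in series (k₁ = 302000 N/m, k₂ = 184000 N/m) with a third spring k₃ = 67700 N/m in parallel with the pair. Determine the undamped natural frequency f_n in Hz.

5.19 Hz

Series pair: k_s = k₁k₂/(k₁+k₂) = (302000)(184000)/(302000 + 184000) = 114300 N/m. In parallel with k₃: k_eq = 114300 + 67700 = 182000 N/m.
ω_n = √(k_eq/m) = √(182000/171) = √1065 = 32.63 rad/s.
f_n = ω_n/(2π) = 32.63/6.283 = 5.193 Hz.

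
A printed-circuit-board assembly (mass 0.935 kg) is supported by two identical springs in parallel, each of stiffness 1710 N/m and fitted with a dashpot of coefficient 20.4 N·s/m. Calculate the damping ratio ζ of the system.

Parallel springs add: k_eq = 2 × 1710 = 3420 N/m.
ω_n = √(k_eq/m) = √(3420/0.935) = 60.48 rad/s.
Critical damping c_c = 2√(k_eq·m) = 2√(3420 × 0.935) = 113.1 N·s/m, so ζ = c/c_c = 20.4/113.1 = 0.1804.

0.180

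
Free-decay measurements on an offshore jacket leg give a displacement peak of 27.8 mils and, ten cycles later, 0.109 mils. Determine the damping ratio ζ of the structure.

0.0879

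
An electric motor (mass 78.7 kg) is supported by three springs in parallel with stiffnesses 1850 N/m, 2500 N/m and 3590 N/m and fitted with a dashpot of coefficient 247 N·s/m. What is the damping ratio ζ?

0.156

Parallel springs add: k_eq = 1850 + 2500 + 3590 = 7940 N/m.
ω_n = √(k_eq/m) = √(7940/78.7) = 10.04 rad/s.
Critical damping c_c = 2√(k_eq·m) = 2√(7940 × 78.7) = 1581 N·s/m, so ζ = c/c_c = 247/1581 = 0.1562.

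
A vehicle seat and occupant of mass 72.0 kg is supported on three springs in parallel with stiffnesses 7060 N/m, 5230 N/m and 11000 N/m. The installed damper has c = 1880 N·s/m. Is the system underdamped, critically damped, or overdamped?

underdamped

Parallel springs add: k_eq = 7060 + 5230 + 11000 = 23290 N/m.
c_c = 2√(k_eq·m) = 2590 N·s/m; ζ = c/c_c = 1880/2590 = 0.726.
Since ζ < 1 the system is underdamped.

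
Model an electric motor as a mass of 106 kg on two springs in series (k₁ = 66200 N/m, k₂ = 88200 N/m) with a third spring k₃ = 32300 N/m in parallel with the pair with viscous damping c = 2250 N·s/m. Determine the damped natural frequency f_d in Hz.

3.73 Hz

Series pair: k_s = k₁k₂/(k₁+k₂) = (66200)(88200)/(66200 + 88200) = 37820 N/m. In parallel with k₃: k_eq = 37820 + 32300 = 70120 N/m.
ω_n = √(k_eq/m) = √(70120/106) = 25.72 rad/s.
Critical damping c_c = 2√(k_eq·m) = 2√(70120 × 106) = 5452 N·s/m, so ζ = c/c_c = 2250/5452 = 0.4127.
ω_d = ω_n√(1 − ζ²) = 25.72 × √(1 − 0.170) = 23.43 rad/s.
f_d = ω_d/(2π) = 3.729 Hz.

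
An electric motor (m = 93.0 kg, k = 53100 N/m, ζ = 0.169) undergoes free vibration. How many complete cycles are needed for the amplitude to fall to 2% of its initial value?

Logarithmic decrement δ = 2πζ/√(1 − ζ²) = 2π × 0.1690/√(1 − 0.0286) = 1.077.
x_n/x₀ = e^(−nδ) ≤ 0.02; take ln: n ≥ ln(1/0.02)/δ = 3.912/1.077 = 3.631.
So 4 complete cycles are required.

4 cycles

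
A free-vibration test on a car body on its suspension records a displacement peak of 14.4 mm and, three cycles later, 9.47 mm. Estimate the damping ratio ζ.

Logarithmic decrement δ = (1/n)·ln(x₀/x_n) = (1/3)·ln(14.4/9.47) = (1/3)·ln(1.521) = 0.1397.
ζ = δ/√(4π² + δ²) = 0.1397/√(39.48 + 0.0195) = 0.1397/6.285 = 0.02223.

0.0222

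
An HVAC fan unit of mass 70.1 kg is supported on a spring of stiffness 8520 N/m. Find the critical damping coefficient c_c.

c_c = 2√(k·m) = 2√(8520 × 70.1) = 2 × 772.8 = 1546 N·s/m.

1550 N·s/m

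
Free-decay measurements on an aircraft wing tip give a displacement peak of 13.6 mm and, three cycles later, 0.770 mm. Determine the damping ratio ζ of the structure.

0.151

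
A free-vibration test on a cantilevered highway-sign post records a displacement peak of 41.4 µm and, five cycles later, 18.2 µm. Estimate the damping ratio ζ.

Logarithmic decrement δ = (1/n)·ln(x₀/x_n) = (1/5)·ln(41.4/18.2) = (1/5)·ln(2.275) = 0.1644.
ζ = δ/√(4π² + δ²) = 0.1644/√(39.48 + 0.0270) = 0.1644/6.285 = 0.02615.

0.0262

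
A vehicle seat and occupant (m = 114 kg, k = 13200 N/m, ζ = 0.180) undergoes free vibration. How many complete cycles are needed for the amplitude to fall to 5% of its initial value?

Logarithmic decrement δ = 2πζ/√(1 − ζ²) = 2π × 0.1800/√(1 − 0.0324) = 1.150.
x_n/x₀ = e^(−nδ) ≤ 0.05; take ln: n ≥ ln(1/0.05)/δ = 2.996/1.150 = 2.606.
So 3 complete cycles are required.

3 cycles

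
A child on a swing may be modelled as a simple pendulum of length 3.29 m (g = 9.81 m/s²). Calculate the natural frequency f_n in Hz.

0.275 Hz

For a simple pendulum ω_n = √(g/L) = √(9.81/3.29) = √2.982 = 1.727 rad/s.
f_n = ω_n/(2π) = 1.727/6.283 = 0.2748 Hz.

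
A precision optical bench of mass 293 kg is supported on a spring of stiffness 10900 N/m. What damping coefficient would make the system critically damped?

3570 N·s/m

c_c = 2√(k·m) = 2√(10900 × 293) = 2 × 1787 = 3574 N·s/m.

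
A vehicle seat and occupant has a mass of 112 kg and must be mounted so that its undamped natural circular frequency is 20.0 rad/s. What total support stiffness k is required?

k = m·ω_n² = 112 × 20.00² = 112 × 400.0 = 44800 N/m.

44800 N/m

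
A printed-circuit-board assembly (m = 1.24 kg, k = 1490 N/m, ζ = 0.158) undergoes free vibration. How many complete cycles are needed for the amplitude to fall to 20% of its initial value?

2 cycles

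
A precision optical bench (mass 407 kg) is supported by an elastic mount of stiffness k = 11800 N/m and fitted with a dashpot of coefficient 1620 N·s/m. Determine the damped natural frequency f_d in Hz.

0.796 Hz

ω_n = √(k/m) = √(11800/407) = 5.384 rad/s.
Critical damping c_c = 2√(k·m) = 2√(11800 × 407) = 4383 N·s/m, so ζ = c/c_c = 1620/4383 = 0.3696.
ω_d = ω_n√(1 − ζ²) = 5.384 × √(1 − 0.137) = 5.003 rad/s.
f_d = ω_d/(2π) = 0.7963 Hz.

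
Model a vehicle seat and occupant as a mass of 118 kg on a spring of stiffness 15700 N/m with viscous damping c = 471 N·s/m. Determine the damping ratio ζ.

ω_n = √(k/m) = √(15700/118) = 11.53 rad/s.
Critical damping c_c = 2√(k·m) = 2√(15700 × 118) = 2722 N·s/m, so ζ = c/c_c = 471/2722 = 0.1730.

0.173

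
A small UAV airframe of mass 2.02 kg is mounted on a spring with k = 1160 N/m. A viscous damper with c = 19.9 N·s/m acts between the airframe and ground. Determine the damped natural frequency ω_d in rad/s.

23.5 rad/s

ω_n = √(k/m) = √(1160/2.02) = 23.96 rad/s.
Critical damping c_c = 2√(k·m) = 2√(1160 × 2.02) = 96.81 N·s/m, so ζ = c/c_c = 19.9/96.81 = 0.2056.
ω_d = ω_n√(1 − ζ²) = 23.96 × √(1 − 0.0423) = 23.45 rad/s.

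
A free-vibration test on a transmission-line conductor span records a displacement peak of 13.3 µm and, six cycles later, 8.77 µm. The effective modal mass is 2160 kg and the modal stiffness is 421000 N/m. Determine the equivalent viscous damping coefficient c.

666 N·s/m

Logarithmic decrement δ = (1/n)·ln(x₀/x_n) = (1/6)·ln(13.3/8.77) = (1/6)·ln(1.517) = 0.06940.
ζ = δ/√(4π² + δ²) = 0.06940/√(39.48 + 0.00482) = 0.06940/6.284 = 0.01105.
c = ζ · 2√(km) = 0.01105 × 2√(421000 × 2160) = 0.01105 × 60310 = 666.2 N·s/m.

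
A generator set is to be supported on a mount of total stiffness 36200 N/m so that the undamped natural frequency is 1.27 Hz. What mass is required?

569 kg

ω_n = 2πf_n = 2π × 1.27 = 7.980 rad/s.
m = k/ω_n² = 36200/7.980² = 36200/63.67 = 568.5 kg.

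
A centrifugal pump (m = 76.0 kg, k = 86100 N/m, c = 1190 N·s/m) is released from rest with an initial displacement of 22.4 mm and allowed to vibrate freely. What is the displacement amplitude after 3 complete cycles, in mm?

ζ = c/(2√(km)) = 1190/(2√(86100 × 76.0)) = 1190/5116 = 0.2326.
Logarithmic decrement δ = 2πζ/√(1 − ζ²) = 2π × 0.2326/√(1 − 0.0541) = 1.503.
After n cycles, x_n/x₀ = e^(−nδ), so x_3 = 22.4 × e^(−3 × 1.503) = 22.4 × 0.01102 = 0.2468 mm.

0.247 mm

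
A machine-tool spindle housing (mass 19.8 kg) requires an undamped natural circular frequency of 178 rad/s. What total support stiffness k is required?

627000 N/m

k = m·ω_n² = 19.8 × 178.0² = 19.8 × 31680 = 627300 N/m.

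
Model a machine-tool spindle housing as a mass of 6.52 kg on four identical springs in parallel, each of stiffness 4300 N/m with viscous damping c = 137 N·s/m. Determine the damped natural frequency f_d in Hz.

8.00 Hz

Parallel springs add: k_eq = 4 × 4300 = 17200 N/m.
ω_n = √(k_eq/m) = √(17200/6.52) = 51.36 rad/s.
Critical damping c_c = 2√(k_eq·m) = 2√(17200 × 6.52) = 669.8 N·s/m, so ζ = c/c_c = 137/669.8 = 0.2046.
ω_d = ω_n√(1 − ζ²) = 51.36 × √(1 − 0.0418) = 50.28 rad/s.
f_d = ω_d/(2π) = 8.002 Hz.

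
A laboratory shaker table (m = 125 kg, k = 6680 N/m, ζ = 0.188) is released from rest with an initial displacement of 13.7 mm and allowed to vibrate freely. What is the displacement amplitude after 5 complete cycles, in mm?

0.0335 mm

Logarithmic decrement δ = 2πζ/√(1 − ζ²) = 2π × 0.1880/√(1 − 0.0353) = 1.203.
After n cycles, x_n/x₀ = e^(−nδ), so x_5 = 13.7 × e^(−5 × 1.203) = 13.7 × 0.002446 = 0.03351 mm.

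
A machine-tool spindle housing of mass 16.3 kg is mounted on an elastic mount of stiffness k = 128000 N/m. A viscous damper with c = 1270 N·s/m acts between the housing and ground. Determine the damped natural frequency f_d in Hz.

ω_n = √(k/m) = √(128000/16.3) = 88.62 rad/s.
Critical damping c_c = 2√(k·m) = 2√(128000 × 16.3) = 2889 N·s/m, so ζ = c/c_c = 1270/2889 = 0.4396.
ω_d = ω_n√(1 − ζ²) = 88.62 × √(1 − 0.193) = 79.59 rad/s.
f_d = ω_d/(2π) = 12.67 Hz.

12.7 Hz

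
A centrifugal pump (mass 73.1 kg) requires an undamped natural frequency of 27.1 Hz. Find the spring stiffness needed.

2120000 N/m

ω_n = 2πf_n = 2π × 27.1 = 170.3 rad/s.
k = m·ω_n² = 73.1 × 170.3² = 73.1 × 28990 = 2119000 N/m.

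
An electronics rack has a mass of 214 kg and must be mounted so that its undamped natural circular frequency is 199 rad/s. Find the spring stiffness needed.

k = m·ω_n² = 214 × 199.0² = 214 × 39600 = 8475000 N/m.

8470000 N/m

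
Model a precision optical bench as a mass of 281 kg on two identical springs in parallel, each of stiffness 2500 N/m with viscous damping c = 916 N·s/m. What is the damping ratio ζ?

Parallel springs add: k_eq = 2 × 2500 = 5000 N/m.
ω_n = √(k_eq/m) = √(5000/281) = 4.218 rad/s.
Critical damping c_c = 2√(k_eq·m) = 2√(5000 × 281) = 2371 N·s/m, so ζ = c/c_c = 916/2371 = 0.3864.

0.386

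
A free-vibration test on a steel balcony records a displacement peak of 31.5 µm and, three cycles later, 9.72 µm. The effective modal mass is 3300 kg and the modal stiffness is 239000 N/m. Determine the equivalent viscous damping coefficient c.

3500 N·s/m

Logarithmic decrement δ = (1/n)·ln(x₀/x_n) = (1/3)·ln(31.5/9.72) = (1/3)·ln(3.241) = 0.3919.
ζ = δ/√(4π² + δ²) = 0.3919/√(39.48 + 0.154) = 0.3919/6.295 = 0.06226.
c = ζ · 2√(km) = 0.06226 × 2√(239000 × 3300) = 0.06226 × 56170 = 3497 N·s/m.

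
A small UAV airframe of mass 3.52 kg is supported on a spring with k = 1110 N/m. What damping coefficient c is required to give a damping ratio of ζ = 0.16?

20.0 N·s/m

c_c = 2√(k·m) = 2√(1110 × 3.52) = 125.0 N·s/m.
c = ζ·c_c = 0.16 × 125.0 = 20.00 N·s/m.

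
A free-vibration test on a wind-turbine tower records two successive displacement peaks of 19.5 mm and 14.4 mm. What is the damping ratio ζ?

0.0482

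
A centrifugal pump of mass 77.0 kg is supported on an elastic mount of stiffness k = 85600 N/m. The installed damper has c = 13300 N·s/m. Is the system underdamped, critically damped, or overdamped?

overdamped

c_c = 2√(k·m) = 5135 N·s/m; ζ = c/c_c = 13300/5135 = 2.59.
Since ζ > 1 the system is overdamped.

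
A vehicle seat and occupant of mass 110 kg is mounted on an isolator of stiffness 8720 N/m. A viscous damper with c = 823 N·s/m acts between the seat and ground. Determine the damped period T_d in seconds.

0.778 s

ω_n = √(k/m) = √(8720/110) = 8.904 rad/s.
Critical damping c_c = 2√(k·m) = 2√(8720 × 110) = 1959 N·s/m, so ζ = c/c_c = 823/1959 = 0.4202.
ω_d = ω_n√(1 − ζ²) = 8.904 × √(1 − 0.177) = 8.080 rad/s.
T_d = 2π/ω_d = 0.7777 s.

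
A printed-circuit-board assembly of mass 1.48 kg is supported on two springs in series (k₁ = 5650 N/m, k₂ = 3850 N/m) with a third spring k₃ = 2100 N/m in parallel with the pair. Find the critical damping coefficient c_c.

161 N·s/m

Series pair: k_s = k₁k₂/(k₁+k₂) = (5650)(3850)/(5650 + 3850) = 2290 N/m. In parallel with k₃: k_eq = 2290 + 2100 = 4390 N/m.
c_c = 2√(k_eq·m) = 2√(4390 × 1.48) = 2 × 80.60 = 161.2 N·s/m.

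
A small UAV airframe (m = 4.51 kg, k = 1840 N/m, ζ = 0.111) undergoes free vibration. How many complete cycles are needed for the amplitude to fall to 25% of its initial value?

2 cycles

Logarithmic decrement δ = 2πζ/√(1 − ζ²) = 2π × 0.1110/√(1 − 0.0123) = 0.7018.
x_n/x₀ = e^(−nδ) ≤ 0.25; take ln: n ≥ ln(1/0.25)/δ = 1.386/0.7018 = 1.975.
So 2 complete cycles are required.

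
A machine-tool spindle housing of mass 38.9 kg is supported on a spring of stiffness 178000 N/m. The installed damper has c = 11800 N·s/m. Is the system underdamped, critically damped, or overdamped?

overdamped

c_c = 2√(k·m) = 5263 N·s/m; ζ = c/c_c = 11800/5263 = 2.24.
Since ζ > 1 the system is overdamped.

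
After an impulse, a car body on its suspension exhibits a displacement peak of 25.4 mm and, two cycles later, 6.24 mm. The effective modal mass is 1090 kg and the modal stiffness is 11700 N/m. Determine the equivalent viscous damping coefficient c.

793 N·s/m

Logarithmic decrement δ = (1/n)·ln(x₀/x_n) = (1/2)·ln(25.4/6.24) = (1/2)·ln(4.071) = 0.7019.
ζ = δ/√(4π² + δ²) = 0.7019/√(39.48 + 0.493) = 0.7019/6.322 = 0.1110.
c = ζ · 2√(km) = 0.1110 × 2√(11700 × 1090) = 0.1110 × 7142 = 792.9 N·s/m.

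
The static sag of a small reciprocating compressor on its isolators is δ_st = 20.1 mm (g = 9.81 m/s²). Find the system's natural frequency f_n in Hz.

3.52 Hz

ω_n = √(g/δ_st) = √(9.81/0.0201) = √488.1 = 22.09 rad/s.
f_n = ω_n/(2π) = 22.09/6.283 = 3.516 Hz.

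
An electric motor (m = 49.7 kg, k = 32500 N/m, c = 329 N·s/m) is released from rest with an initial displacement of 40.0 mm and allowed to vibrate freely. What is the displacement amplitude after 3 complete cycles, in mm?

3.42 mm

ζ = c/(2√(km)) = 329/(2√(32500 × 49.7)) = 329/2542 = 0.1294.
Logarithmic decrement δ = 2πζ/√(1 − ζ²) = 2π × 0.1294/√(1 − 0.0168) = 0.8202.
After n cycles, x_n/x₀ = e^(−nδ), so x_3 = 40.0 × e^(−3 × 0.8202) = 40.0 × 0.08540 = 3.416 mm.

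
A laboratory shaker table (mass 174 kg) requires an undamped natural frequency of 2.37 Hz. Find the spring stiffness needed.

38600 N/m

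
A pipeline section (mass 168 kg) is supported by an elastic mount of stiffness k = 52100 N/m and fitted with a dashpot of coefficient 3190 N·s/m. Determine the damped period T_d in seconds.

ω_n = √(k/m) = √(52100/168) = 17.61 rad/s.
Critical damping c_c = 2√(k·m) = 2√(52100 × 168) = 5917 N·s/m, so ζ = c/c_c = 3190/5917 = 0.5391.
ω_d = ω_n√(1 − ζ²) = 17.61 × √(1 − 0.291) = 14.83 rad/s.
T_d = 2π/ω_d = 0.4236 s.

0.424 s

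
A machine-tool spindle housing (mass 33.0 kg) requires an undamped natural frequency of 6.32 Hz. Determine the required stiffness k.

ω_n = 2πf_n = 2π × 6.32 = 39.71 rad/s.
k = m·ω_n² = 33.0 × 39.71² = 33.0 × 1577 = 52040 N/m.

52000 N/m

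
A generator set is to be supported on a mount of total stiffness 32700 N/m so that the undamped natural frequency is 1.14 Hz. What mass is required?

637 kg

ω_n = 2πf_n = 2π × 1.14 = 7.163 rad/s.
m = k/ω_n² = 32700/7.163² = 32700/51.31 = 637.4 kg.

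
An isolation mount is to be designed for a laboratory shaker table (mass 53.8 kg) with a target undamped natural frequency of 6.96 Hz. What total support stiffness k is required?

103000 N/m

ω_n = 2πf_n = 2π × 6.96 = 43.73 rad/s.
k = m·ω_n² = 53.8 × 43.73² = 53.8 × 1912 = 102900 N/m.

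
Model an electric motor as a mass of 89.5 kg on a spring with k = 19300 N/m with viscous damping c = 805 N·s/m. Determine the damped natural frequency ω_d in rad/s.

14.0 rad/s

ω_n = √(k/m) = √(19300/89.5) = 14.68 rad/s.
Critical damping c_c = 2√(k·m) = 2√(19300 × 89.5) = 2629 N·s/m, so ζ = c/c_c = 805/2629 = 0.3062.
ω_d = ω_n√(1 − ζ²) = 14.68 × √(1 − 0.0938) = 13.98 rad/s.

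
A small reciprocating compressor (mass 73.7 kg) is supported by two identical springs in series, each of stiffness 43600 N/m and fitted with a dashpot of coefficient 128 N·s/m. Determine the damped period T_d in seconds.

0.366 s

Series springs: 1/k_eq = 2/43600, so k_eq = 43600/2 = 21800 N/m.
ω_n = √(k_eq/m) = √(21800/73.7) = 17.20 rad/s.
Critical damping c_c = 2√(k_eq·m) = 2√(21800 × 73.7) = 2535 N·s/m, so ζ = c/c_c = 128/2535 = 0.05049.
ω_d = ω_n√(1 − ζ²) = 17.20 × √(1 − 0.00255) = 17.18 rad/s.
T_d = 2π/ω_d = 0.3658 s.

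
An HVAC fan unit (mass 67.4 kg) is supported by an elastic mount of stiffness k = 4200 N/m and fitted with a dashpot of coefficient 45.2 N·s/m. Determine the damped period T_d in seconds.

0.797 s

ω_n = √(k/m) = √(4200/67.4) = 7.894 rad/s.
Critical damping c_c = 2√(k·m) = 2√(4200 × 67.4) = 1064 N·s/m, so ζ = c/c_c = 45.2/1064 = 0.04248.
ω_d = ω_n√(1 − ζ²) = 7.894 × √(1 − 0.00180) = 7.887 rad/s.
T_d = 2π/ω_d = 0.7967 s.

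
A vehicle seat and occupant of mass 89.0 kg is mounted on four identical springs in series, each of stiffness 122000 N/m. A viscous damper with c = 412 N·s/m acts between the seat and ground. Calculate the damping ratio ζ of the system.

0.125

Series springs: 1/k_eq = 4/122000, so k_eq = 122000/4 = 30500 N/m.
ω_n = √(k_eq/m) = √(30500/89.0) = 18.51 rad/s.
Critical damping c_c = 2√(k_eq·m) = 2√(30500 × 89.0) = 3295 N·s/m, so ζ = c/c_c = 412/3295 = 0.1250.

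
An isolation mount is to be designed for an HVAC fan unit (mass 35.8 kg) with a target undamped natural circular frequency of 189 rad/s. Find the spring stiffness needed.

k = m·ω_n² = 35.8 × 189.0² = 35.8 × 35720 = 1279000 N/m.

1280000 N/m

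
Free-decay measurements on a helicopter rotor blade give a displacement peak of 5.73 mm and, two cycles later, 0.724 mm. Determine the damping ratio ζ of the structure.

0.162

Logarithmic decrement δ = (1/n)·ln(x₀/x_n) = (1/2)·ln(5.73/0.724) = (1/2)·ln(7.914) = 1.034.
ζ = δ/√(4π² + δ²) = 1.034/√(39.48 + 1.07) = 1.034/6.368 = 0.1624.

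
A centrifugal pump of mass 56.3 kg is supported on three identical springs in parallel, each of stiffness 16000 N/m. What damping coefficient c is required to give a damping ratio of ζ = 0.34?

Parallel springs add: k_eq = 3 × 16000 = 48000 N/m.
c_c = 2√(k_eq·m) = 2√(48000 × 56.3) = 3288 N·s/m.
c = ζ·c_c = 0.34 × 3288 = 1118 N·s/m.

1120 N·s/m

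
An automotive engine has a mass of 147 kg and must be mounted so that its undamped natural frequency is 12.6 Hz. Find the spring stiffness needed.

921000 N/m

ω_n = 2πf_n = 2π × 12.6 = 79.17 rad/s.
k = m·ω_n² = 147 × 79.17² = 147 × 6268 = 921300 N/m.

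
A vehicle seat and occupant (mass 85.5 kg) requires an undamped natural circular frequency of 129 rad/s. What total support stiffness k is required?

1420000 N/m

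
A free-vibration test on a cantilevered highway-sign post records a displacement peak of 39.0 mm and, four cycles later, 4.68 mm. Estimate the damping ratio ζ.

0.0841

Logarithmic decrement δ = (1/n)·ln(x₀/x_n) = (1/4)·ln(39.0/4.68) = (1/4)·ln(8.333) = 0.5301.
ζ = δ/√(4π² + δ²) = 0.5301/√(39.48 + 0.281) = 0.5301/6.306 = 0.08406.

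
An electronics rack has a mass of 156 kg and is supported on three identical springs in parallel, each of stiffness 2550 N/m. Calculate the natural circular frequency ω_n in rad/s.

Parallel springs add: k_eq = 3 × 2550 = 7650 N/m.
ω_n = √(k_eq/m) = √(7650/156) = √49.04 = 7.003 rad/s.

7.00 rad/s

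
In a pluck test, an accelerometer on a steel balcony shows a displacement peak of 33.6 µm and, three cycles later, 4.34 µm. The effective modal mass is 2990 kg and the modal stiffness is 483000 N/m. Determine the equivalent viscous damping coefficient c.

Logarithmic decrement δ = (1/n)·ln(x₀/x_n) = (1/3)·ln(33.6/4.34) = (1/3)·ln(7.742) = 0.6822.
ζ = δ/√(4π² + δ²) = 0.6822/√(39.48 + 0.465) = 0.6822/6.320 = 0.1079.
c = ζ · 2√(km) = 0.1079 × 2√(483000 × 2990) = 0.1079 × 76000 = 8204 N·s/m.

8200 N·s/m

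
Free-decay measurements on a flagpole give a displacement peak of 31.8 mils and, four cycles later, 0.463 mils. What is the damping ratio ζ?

Logarithmic decrement δ = (1/n)·ln(x₀/x_n) = (1/4)·ln(31.8/0.463) = (1/4)·ln(68.68) = 1.057.
ζ = δ/√(4π² + δ²) = 1.057/√(39.48 + 1.12) = 1.057/6.372 = 0.1660.

0.166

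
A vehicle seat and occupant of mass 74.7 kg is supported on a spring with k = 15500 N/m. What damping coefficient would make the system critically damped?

c_c = 2√(k·m) = 2√(15500 × 74.7) = 2 × 1076 = 2152 N·s/m.

2150 N·s/m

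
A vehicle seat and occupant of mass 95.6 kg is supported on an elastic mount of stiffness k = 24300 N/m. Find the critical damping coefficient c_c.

3050 N·s/m

c_c = 2√(k·m) = 2√(24300 × 95.6) = 2 × 1524 = 3048 N·s/m.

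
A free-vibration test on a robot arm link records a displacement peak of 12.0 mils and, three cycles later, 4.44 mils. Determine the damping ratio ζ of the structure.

Logarithmic decrement δ = (1/n)·ln(x₀/x_n) = (1/3)·ln(12.0/4.44) = (1/3)·ln(2.703) = 0.3314.
ζ = δ/√(4π² + δ²) = 0.3314/√(39.48 + 0.110) = 0.3314/6.292 = 0.05267.

0.0527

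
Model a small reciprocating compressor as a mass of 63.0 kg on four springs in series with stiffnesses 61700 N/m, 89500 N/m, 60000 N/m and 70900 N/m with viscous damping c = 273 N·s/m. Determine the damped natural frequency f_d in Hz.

Series springs: 1/k_eq = 1/61700 + 1/89500 + 1/60000 + 1/70900 = 5.815×10^-5, so k_eq = 17200 N/m.
ω_n = √(k_eq/m) = √(17200/63.0) = 16.52 rad/s.
Critical damping c_c = 2√(k_eq·m) = 2√(17200 × 63.0) = 2082 N·s/m, so ζ = c/c_c = 273/2082 = 0.1311.
ω_d = ω_n√(1 − ζ²) = 16.52 × √(1 − 0.0172) = 16.38 rad/s.
f_d = ω_d/(2π) = 2.607 Hz.

2.61 Hz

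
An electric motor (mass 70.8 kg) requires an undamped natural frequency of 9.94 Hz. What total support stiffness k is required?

276000 N/m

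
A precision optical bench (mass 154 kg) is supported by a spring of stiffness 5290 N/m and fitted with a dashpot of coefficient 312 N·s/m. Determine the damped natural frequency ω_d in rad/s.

ω_n = √(k/m) = √(5290/154) = 5.861 rad/s.
Critical damping c_c = 2√(k·m) = 2√(5290 × 154) = 1805 N·s/m, so ζ = c/c_c = 312/1805 = 0.1728.
ω_d = ω_n√(1 − ζ²) = 5.861 × √(1 − 0.0299) = 5.773 rad/s.

5.77 rad/s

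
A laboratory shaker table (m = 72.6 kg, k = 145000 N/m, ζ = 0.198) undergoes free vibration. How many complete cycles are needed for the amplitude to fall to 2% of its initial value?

Logarithmic decrement δ = 2πζ/√(1 − ζ²) = 2π × 0.1980/√(1 − 0.0392) = 1.269.
x_n/x₀ = e^(−nδ) ≤ 0.02; take ln: n ≥ ln(1/0.02)/δ = 3.912/1.269 = 3.082.
So 4 complete cycles are required.

4 cycles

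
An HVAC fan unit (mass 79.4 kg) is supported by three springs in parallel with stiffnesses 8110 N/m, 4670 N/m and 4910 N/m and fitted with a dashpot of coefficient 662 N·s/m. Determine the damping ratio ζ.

0.279

Parallel springs add: k_eq = 8110 + 4670 + 4910 = 17690 N/m.
ω_n = √(k_eq/m) = √(17690/79.4) = 14.93 rad/s.
Critical damping c_c = 2√(k_eq·m) = 2√(17690 × 79.4) = 2370 N·s/m, so ζ = c/c_c = 662/2370 = 0.2793.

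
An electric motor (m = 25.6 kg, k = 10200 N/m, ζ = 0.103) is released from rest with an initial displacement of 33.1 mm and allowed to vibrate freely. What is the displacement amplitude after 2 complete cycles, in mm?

9.01 mm

Logarithmic decrement δ = 2πζ/√(1 − ζ²) = 2π × 0.1030/√(1 − 0.0106) = 0.6506.
After n cycles, x_n/x₀ = e^(−nδ), so x_2 = 33.1 × e^(−2 × 0.6506) = 33.1 × 0.2722 = 9.009 mm.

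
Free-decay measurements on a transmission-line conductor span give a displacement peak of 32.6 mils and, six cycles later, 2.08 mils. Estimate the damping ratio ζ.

0.0728

Logarithmic decrement δ = (1/n)·ln(x₀/x_n) = (1/6)·ln(32.6/2.08) = (1/6)·ln(15.67) = 0.4587.
ζ = δ/√(4π² + δ²) = 0.4587/√(39.48 + 0.210) = 0.4587/6.300 = 0.07280.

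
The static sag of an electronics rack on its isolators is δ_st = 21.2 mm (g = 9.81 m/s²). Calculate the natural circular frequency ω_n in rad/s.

21.5 rad/s

ω_n = √(g/δ_st) = √(9.81/0.0212) = √462.7 = 21.51 rad/s.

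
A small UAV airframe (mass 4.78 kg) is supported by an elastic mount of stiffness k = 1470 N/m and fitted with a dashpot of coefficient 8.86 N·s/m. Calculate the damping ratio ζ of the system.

0.0528

ω_n = √(k/m) = √(1470/4.78) = 17.54 rad/s.
Critical damping c_c = 2√(k·m) = 2√(1470 × 4.78) = 167.6 N·s/m, so ζ = c/c_c = 8.86/167.6 = 0.05285.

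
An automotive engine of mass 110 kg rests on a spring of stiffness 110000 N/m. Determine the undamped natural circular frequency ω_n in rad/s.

ω_n = √(k/m) = √(110000/110) = √1000 = 31.62 rad/s.

31.6 rad/s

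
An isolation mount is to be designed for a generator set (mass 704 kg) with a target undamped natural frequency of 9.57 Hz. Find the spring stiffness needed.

ω_n = 2πf_n = 2π × 9.57 = 60.13 rad/s.
k = m·ω_n² = 704 × 60.13² = 704 × 3616 = 2545000 N/m.

2550000 N/m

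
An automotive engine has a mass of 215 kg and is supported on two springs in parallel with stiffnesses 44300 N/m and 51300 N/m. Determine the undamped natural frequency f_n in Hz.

Parallel springs add: k_eq = 44300 + 51300 = 95600 N/m.
ω_n = √(k_eq/m) = √(95600/215) = √444.7 = 21.09 rad/s.
f_n = ω_n/(2π) = 21.09/6.283 = 3.356 Hz.

3.36 Hz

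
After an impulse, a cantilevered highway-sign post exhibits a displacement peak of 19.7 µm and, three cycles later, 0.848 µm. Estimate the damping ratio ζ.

Logarithmic decrement δ = (1/n)·ln(x₀/x_n) = (1/3)·ln(19.7/0.848) = (1/3)·ln(23.23) = 1.048.
ζ = δ/√(4π² + δ²) = 1.048/√(39.48 + 1.10) = 1.048/6.370 = 0.1646.

0.165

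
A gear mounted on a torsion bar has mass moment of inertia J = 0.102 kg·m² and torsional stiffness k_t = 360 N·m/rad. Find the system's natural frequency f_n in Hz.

ω_n = √(k_t/J) = √(360/0.102) = √3529 = 59.41 rad/s.
f_n = ω_n/(2π) = 59.41/6.283 = 9.455 Hz.

9.46 Hz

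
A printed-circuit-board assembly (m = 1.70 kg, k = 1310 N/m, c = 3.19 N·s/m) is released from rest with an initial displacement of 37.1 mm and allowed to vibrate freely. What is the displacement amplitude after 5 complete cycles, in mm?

12.8 mm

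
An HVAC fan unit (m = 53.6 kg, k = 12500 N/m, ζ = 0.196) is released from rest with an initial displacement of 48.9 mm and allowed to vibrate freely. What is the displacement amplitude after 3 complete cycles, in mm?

Logarithmic decrement δ = 2πζ/√(1 − ζ²) = 2π × 0.1960/√(1 − 0.0384) = 1.256.
After n cycles, x_n/x₀ = e^(−nδ), so x_3 = 48.9 × e^(−3 × 1.256) = 48.9 × 0.02311 = 1.130 mm.

1.13 mm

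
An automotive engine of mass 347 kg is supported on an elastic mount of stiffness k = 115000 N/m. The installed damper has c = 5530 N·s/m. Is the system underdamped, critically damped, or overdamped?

underdamped

c_c = 2√(k·m) = 12630 N·s/m; ζ = c/c_c = 5530/12630 = 0.438.
Since ζ < 1 the system is underdamped.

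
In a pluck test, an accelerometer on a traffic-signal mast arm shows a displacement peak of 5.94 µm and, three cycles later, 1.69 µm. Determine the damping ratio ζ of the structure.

Logarithmic decrement δ = (1/n)·ln(x₀/x_n) = (1/3)·ln(5.94/1.69) = (1/3)·ln(3.515) = 0.4190.
ζ = δ/√(4π² + δ²) = 0.4190/√(39.48 + 0.176) = 0.4190/6.297 = 0.06654.

0.0665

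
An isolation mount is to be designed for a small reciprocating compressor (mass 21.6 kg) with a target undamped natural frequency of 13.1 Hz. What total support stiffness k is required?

146000 N/m

ω_n = 2πf_n = 2π × 13.1 = 82.31 rad/s.
k = m·ω_n² = 21.6 × 82.31² = 21.6 × 6775 = 146300 N/m.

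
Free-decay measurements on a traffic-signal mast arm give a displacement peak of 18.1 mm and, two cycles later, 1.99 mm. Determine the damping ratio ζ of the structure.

Logarithmic decrement δ = (1/n)·ln(x₀/x_n) = (1/2)·ln(18.1/1.99) = (1/2)·ln(9.095) = 1.104.
ζ = δ/√(4π² + δ²) = 1.104/√(39.48 + 1.22) = 1.104/6.379 = 0.1730.

0.173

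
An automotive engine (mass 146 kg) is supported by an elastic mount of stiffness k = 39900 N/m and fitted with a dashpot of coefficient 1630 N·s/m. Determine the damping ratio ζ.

ω_n = √(k/m) = √(39900/146) = 16.53 rad/s.
Critical damping c_c = 2√(k·m) = 2√(39900 × 146) = 4827 N·s/m, so ζ = c/c_c = 1630/4827 = 0.3377.

0.338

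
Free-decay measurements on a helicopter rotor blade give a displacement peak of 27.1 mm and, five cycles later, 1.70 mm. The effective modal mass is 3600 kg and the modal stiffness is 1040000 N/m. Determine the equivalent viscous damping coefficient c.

10700 N·s/m

Logarithmic decrement δ = (1/n)·ln(x₀/x_n) = (1/5)·ln(27.1/1.70) = (1/5)·ln(15.94) = 0.5538.
ζ = δ/√(4π² + δ²) = 0.5538/√(39.48 + 0.307) = 0.5538/6.308 = 0.08780.
c = ζ · 2√(km) = 0.08780 × 2√(1040000 × 3600) = 0.08780 × 122400 = 10740 N·s/m.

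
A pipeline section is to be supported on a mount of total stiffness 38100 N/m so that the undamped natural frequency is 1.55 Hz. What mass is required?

ω_n = 2πf_n = 2π × 1.55 = 9.739 rad/s.
m = k/ω_n² = 38100/9.739² = 38100/94.85 = 401.7 kg.

402 kg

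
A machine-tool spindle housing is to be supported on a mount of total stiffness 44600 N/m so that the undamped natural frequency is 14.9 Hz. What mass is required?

ω_n = 2πf_n = 2π × 14.9 = 93.62 rad/s.
m = k/ω_n² = 44600/93.62² = 44600/8765 = 5.089 kg.

5.09 kg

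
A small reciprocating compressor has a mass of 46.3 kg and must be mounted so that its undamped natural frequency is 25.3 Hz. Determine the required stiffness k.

1170000 N/m

ω_n = 2πf_n = 2π × 25.3 = 159.0 rad/s.
k = m·ω_n² = 46.3 × 159.0² = 46.3 × 25270 = 1170000 N/m.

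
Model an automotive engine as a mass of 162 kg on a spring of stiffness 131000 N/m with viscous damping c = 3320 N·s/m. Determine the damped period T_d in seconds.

ω_n = √(k/m) = √(131000/162) = 28.44 rad/s.
Critical damping c_c = 2√(k·m) = 2√(131000 × 162) = 9213 N·s/m, so ζ = c/c_c = 3320/9213 = 0.3603.
ω_d = ω_n√(1 − ζ²) = 28.44 × √(1 − 0.130) = 26.53 rad/s.
T_d = 2π/ω_d = 0.2369 s.

0.237 s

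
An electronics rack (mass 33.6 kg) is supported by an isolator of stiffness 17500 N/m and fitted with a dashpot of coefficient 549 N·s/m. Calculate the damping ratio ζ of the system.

0.358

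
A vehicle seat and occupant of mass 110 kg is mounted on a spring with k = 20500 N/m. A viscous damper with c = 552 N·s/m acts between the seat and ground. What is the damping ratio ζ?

ω_n = √(k/m) = √(20500/110) = 13.65 rad/s.
Critical damping c_c = 2√(k·m) = 2√(20500 × 110) = 3003 N·s/m, so ζ = c/c_c = 552/3003 = 0.1838.

0.184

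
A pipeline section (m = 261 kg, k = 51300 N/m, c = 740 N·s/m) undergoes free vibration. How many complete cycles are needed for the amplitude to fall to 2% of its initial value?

ζ = c/(2√(km)) = 740/(2√(51300 × 261)) = 740/7318 = 0.1011.
Logarithmic decrement δ = 2πζ/√(1 − ζ²) = 2π × 0.1011/√(1 − 0.0102) = 0.6386.
x_n/x₀ = e^(−nδ) ≤ 0.02; take ln: n ≥ ln(1/0.02)/δ = 3.912/0.6386 = 6.126.
So 7 complete cycles are required.

7 cycles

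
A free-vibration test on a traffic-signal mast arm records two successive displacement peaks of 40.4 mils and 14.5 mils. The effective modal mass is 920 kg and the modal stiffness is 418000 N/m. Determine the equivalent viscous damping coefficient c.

Logarithmic decrement δ = (1/n)·ln(x₀/x_n) = (1/1)·ln(40.4/14.5) = (1/1)·ln(2.786) = 1.025.
ζ = δ/√(4π² + δ²) = 1.025/√(39.48 + 1.05) = 1.025/6.366 = 0.1610.
c = ζ · 2√(km) = 0.1610 × 2√(418000 × 920) = 0.1610 × 39220 = 6313 N·s/m.

6310 N·s/m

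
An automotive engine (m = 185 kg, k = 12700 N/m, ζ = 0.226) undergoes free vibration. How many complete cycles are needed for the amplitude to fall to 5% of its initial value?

3 cycles

Logarithmic decrement δ = 2πζ/√(1 − ζ²) = 2π × 0.2260/√(1 − 0.0511) = 1.458.
x_n/x₀ = e^(−nδ) ≤ 0.05; take ln: n ≥ ln(1/0.05)/δ = 2.996/1.458 = 2.055.
So 3 complete cycles are required.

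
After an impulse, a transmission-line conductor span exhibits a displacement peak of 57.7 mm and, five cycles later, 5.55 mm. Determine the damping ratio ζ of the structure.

0.0743

Logarithmic decrement δ = (1/n)·ln(x₀/x_n) = (1/5)·ln(57.7/5.55) = (1/5)·ln(10.40) = 0.4683.
ζ = δ/√(4π² + δ²) = 0.4683/√(39.48 + 0.219) = 0.4683/6.301 = 0.07432.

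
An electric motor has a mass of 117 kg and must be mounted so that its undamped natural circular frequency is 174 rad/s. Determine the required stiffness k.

3540000 N/m

k = m·ω_n² = 117 × 174.0² = 117 × 30280 = 3542000 N/m.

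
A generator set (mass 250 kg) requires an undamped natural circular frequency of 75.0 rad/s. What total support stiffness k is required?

1410000 N/m

k = m·ω_n² = 250 × 75.00² = 250 × 5625 = 1406000 N/m.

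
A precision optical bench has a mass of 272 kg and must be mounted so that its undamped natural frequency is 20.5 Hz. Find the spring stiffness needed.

ω_n = 2πf_n = 2π × 20.5 = 128.8 rad/s.
k = m·ω_n² = 272 × 128.8² = 272 × 16590 = 4513000 N/m.

4510000 N/m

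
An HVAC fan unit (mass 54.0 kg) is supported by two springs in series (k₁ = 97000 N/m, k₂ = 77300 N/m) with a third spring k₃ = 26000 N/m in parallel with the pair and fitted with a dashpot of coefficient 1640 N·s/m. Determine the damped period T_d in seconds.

Series pair: k_s = k₁k₂/(k₁+k₂) = (97000)(77300)/(97000 + 77300) = 43020 N/m. In parallel with k₃: k_eq = 43020 + 26000 = 69020 N/m.
ω_n = √(k_eq/m) = √(69020/54.0) = 35.75 rad/s.
Critical damping c_c = 2√(k_eq·m) = 2√(69020 × 54.0) = 3861 N·s/m, so ζ = c/c_c = 1640/3861 = 0.4248.
ω_d = ω_n√(1 − ζ²) = 35.75 × √(1 − 0.180) = 32.37 rad/s.
T_d = 2π/ω_d = 0.1941 s.

0.194 s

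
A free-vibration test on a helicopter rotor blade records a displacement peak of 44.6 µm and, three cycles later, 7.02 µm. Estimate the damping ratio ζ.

Logarithmic decrement δ = (1/n)·ln(x₀/x_n) = (1/3)·ln(44.6/7.02) = (1/3)·ln(6.353) = 0.6163.
ζ = δ/√(4π² + δ²) = 0.6163/√(39.48 + 0.380) = 0.6163/6.313 = 0.09762.

0.0976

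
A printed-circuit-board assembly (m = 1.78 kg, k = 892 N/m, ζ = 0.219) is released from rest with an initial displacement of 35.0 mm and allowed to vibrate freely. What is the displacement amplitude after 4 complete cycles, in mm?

0.124 mm

Logarithmic decrement δ = 2πζ/√(1 − ζ²) = 2π × 0.2190/√(1 − 0.0480) = 1.410.
After n cycles, x_n/x₀ = e^(−nδ), so x_4 = 35.0 × e^(−4 × 1.410) = 35.0 × 0.003549 = 0.1242 mm.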